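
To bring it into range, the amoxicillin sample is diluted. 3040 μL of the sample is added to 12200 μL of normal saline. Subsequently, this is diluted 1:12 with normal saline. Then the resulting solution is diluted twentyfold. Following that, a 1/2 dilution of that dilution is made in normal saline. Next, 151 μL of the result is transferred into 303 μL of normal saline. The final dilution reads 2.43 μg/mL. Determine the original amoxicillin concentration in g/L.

17.6 g/L

Overall dilution factor = 5.013 × 12 × 20 × 2 × 3.007 = 7235.
Original = 2.43 μg/mL × 7235 = 1.76 × 10⁴ μg/mL = 17.6 g/L.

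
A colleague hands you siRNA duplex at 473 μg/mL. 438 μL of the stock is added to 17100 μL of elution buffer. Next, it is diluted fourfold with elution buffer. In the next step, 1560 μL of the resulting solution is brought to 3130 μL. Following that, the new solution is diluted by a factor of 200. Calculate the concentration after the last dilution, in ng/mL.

7.36 ng/mL

Overall dilution factor = 40.04 × 4 × 2.006 × 200 = 6.43 × 10⁴.
473 μg/mL / 6.43 × 10⁴ = 7.36 × 10⁻³ μg/mL = 7.36 ng/mL.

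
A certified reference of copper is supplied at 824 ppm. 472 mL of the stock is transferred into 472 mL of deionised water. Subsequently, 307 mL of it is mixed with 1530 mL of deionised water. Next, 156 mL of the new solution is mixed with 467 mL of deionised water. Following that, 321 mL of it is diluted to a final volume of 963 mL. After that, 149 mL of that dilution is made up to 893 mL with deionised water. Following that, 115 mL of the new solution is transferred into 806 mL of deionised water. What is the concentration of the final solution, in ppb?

120 ppb

Overall dilution factor = 2 × 5.984 × 3.994 × 3 × 5.993 × 8.009 = 6882.
824 ppm / 6882 = 0.120 ppm = 120 ppb.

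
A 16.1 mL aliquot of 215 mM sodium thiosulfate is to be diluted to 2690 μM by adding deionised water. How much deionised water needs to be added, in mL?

2690 μM = 2.69 mM.
V₂ = C₁V₁/C₂ = 215 × 16.1 / 2.69 = 1287 mL.
Diluent to add = V₂ − V₁ = 1287 − 16.1 = 1270 mL.

1270 mL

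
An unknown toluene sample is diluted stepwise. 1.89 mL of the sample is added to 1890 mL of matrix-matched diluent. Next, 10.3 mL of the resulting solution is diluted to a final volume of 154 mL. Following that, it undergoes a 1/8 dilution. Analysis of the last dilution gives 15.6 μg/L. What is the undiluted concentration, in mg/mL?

Overall dilution factor = 1001 × 14.95 × 8 = 1.20 × 10⁵.
Original = 15.6 μg/L × 1.20 × 10⁵ = 1.87 × 10⁶ μg/L = 1.87 mg/mL.

1.87 mg/mL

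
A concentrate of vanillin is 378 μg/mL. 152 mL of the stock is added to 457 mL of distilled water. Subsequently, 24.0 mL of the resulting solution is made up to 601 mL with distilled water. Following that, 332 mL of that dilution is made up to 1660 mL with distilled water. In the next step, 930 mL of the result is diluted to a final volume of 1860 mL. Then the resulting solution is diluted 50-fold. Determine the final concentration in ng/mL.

Overall dilution factor = 4.007 × 25.04 × 5 × 2 × 50 = 5.02 × 10⁴.
378 μg/mL / 5.02 × 10⁴ = 7.54 × 10⁻³ μg/mL = 7.54 ng/mL.

7.54 ng/mL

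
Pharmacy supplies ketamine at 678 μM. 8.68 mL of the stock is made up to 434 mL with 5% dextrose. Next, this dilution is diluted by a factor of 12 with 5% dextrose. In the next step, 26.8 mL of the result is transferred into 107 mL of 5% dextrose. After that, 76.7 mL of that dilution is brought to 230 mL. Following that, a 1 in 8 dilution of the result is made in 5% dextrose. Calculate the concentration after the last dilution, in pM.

9430 pM

Overall dilution factor = 50 × 12 × 4.993 × 2.999 × 8 = 7.19 × 10⁴.
678 μM / 7.19 × 10⁴ = 9.43 × 10⁻³ μM = 9430 pM.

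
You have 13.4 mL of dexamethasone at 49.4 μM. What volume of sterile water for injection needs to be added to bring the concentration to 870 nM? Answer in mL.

747 mL

870 nM = 0.870 μM.
V₂ = C₁V₁/C₂ = 49.4 × 13.4 / 0.870 = 761 mL.
Diluent to add = V₂ − V₁ = 761 − 13.4 = 747 mL.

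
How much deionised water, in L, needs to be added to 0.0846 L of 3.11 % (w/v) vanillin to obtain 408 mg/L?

6.36 L

408 mg/L = 0.0408 % (w/v).
V₂ = C₁V₁/C₂ = 3.11 × 0.0846 / 0.0408 = 6.45 L.
Diluent to add = V₂ − V₁ = 6.45 − 0.0846 = 6.36 L.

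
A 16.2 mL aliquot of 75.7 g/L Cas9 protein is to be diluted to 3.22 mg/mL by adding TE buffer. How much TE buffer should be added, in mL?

365 mL

3.22 mg/mL = 3.22 g/L.
V₂ = C₁V₁/C₂ = 75.7 × 16.2 / 3.22 = 381 mL.
Diluent to add = V₂ − V₁ = 381 − 16.2 = 365 mL.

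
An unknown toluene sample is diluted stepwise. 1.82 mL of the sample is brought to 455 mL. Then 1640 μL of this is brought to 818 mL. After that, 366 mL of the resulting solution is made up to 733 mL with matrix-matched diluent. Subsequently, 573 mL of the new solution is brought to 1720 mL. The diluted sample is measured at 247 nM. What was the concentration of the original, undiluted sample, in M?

0.185 M

Overall dilution factor = 250 × 498.8 × 2.003 × 3.002 = 7.50 × 10⁵.
Original = 247 nM × 7.50 × 10⁵ = 1.85 × 10⁸ nM = 0.185 M.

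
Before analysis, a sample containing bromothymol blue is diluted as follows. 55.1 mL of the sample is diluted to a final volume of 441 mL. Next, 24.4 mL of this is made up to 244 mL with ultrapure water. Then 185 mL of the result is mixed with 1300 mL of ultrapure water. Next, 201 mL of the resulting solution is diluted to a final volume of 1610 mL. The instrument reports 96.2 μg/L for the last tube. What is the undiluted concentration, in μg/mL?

495 μg/mL

Overall dilution factor = 8.004 × 10 × 8.027 × 8.010 = 5146.
Original = 96.2 μg/L × 5146 = 4.95 × 10⁵ μg/L = 495 μg/mL.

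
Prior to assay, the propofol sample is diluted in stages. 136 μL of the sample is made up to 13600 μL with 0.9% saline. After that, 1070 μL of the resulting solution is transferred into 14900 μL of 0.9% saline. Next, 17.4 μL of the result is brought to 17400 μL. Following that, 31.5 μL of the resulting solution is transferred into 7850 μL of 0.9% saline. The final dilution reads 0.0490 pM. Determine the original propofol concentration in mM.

0.0183 mM

Overall dilution factor = 100 × 14.93 × 1000 × 250.2 = 3.73 × 10⁸.
Original = 0.0490 pM × 3.73 × 10⁸ = 1.83 × 10⁷ pM = 0.0183 mM.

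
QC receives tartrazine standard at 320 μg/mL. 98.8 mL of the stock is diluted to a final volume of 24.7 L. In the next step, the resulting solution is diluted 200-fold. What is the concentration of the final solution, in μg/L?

Overall dilution factor = 250 × 200 = 5.00 × 10⁴.
320 μg/mL / 5.00 × 10⁴ = 6.40 × 10⁻³ μg/mL = 6.40 μg/L.

6.40 μg/L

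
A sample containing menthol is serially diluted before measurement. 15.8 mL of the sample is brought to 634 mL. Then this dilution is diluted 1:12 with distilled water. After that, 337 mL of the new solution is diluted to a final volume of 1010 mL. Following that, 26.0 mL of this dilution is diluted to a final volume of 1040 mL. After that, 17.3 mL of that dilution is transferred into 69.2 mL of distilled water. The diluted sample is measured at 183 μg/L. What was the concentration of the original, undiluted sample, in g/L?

52.8 g/L

Overall dilution factor = 40.13 × 12 × 2.997 × 40 × 5 = 2.89 × 10⁵.
Original = 183 μg/L × 2.89 × 10⁵ = 5.28 × 10⁷ μg/L = 52.8 g/L.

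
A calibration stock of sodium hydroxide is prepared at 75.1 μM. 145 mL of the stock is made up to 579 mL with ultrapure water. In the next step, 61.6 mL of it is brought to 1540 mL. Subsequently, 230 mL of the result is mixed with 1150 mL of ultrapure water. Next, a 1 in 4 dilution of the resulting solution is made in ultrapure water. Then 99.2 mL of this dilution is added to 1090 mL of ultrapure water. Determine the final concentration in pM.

Overall dilution factor = 3.993 × 25 × 6 × 4 × 11.99 = 2.87 × 10⁴.
75.1 μM / 2.87 × 10⁴ = 2.61 × 10⁻³ μM = 2610 pM.

2610 pM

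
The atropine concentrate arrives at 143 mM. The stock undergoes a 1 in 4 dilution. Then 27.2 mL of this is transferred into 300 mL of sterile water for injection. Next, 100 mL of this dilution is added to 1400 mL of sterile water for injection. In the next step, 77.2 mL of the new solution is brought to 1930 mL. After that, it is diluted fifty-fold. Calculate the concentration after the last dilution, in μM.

Overall dilution factor = 4 × 12.03 × 15 × 25 × 50 = 9.02 × 10⁵.
143 mM / 9.02 × 10⁵ = 1.59 × 10⁻⁴ mM = 0.159 μM.

0.159 μM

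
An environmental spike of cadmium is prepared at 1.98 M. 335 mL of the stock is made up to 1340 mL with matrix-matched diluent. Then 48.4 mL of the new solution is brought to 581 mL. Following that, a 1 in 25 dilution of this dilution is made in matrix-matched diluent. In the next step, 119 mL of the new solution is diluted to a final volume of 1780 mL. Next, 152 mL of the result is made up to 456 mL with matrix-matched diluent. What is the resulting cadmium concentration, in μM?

36.8 μM

Overall dilution factor = 4 × 12.00 × 25 × 14.96 × 3 = 5.39 × 10⁴.
1.98 M / 5.39 × 10⁴ = 3.68 × 10⁻⁵ M = 36.8 μM.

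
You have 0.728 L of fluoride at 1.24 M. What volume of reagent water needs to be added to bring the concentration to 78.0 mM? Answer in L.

10.8 L

78.0 mM = 0.0780 M.
V₂ = C₁V₁/C₂ = 1.24 × 0.728 / 0.0780 = 11.6 L.
Diluent to add = V₂ − V₁ = 11.6 − 0.728 = 10.8 L.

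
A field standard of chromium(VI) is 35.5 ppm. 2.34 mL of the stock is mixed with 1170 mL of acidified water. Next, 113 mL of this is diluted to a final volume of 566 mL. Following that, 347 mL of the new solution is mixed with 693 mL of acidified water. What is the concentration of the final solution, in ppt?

4720 ppt

Overall dilution factor = 501 × 5.009 × 2.997 = 7521.
35.5 ppm / 7521 = 4.72 × 10⁻³ ppm = 4720 ppt.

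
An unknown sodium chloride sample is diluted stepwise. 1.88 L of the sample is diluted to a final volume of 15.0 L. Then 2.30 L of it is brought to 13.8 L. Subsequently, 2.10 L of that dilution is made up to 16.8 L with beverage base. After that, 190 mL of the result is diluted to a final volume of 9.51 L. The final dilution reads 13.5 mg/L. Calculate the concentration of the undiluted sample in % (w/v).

Overall dilution factor = 7.979 × 6 × 8 × 50.05 = 1.92 × 10⁴.
Original = 13.5 mg/L × 1.92 × 10⁴ = 2.59 × 10⁵ mg/L = 25.9 % (w/v).

25.9 % (w/v)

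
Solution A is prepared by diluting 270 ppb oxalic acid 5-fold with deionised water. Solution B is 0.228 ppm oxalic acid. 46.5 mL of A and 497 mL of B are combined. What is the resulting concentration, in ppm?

0.213 ppm

C_A = 270 ppb / 5 = 54.0 ppb.
C_B = 0.228 ppm = 228 ppb.
C_mix = (C_A·V_A + C_B·V_B)/(V_A + V_B) = (54.0×46.5 + 228×497) / 543.5 = 213 ppb = 0.213 ppm.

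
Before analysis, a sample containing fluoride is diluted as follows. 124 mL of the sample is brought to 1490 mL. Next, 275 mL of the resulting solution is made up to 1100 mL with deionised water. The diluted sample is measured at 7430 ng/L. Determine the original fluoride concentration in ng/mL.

357 ng/mL

Overall dilution factor = 12.02 × 4 = 48.1.
Original = 7430 ng/L × 48.1 = 3.57 × 10⁵ ng/L = 357 ng/mL.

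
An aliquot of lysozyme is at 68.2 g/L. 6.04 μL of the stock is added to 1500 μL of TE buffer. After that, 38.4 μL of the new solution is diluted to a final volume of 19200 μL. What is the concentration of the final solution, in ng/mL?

547 ng/mL

Overall dilution factor = 249.3 × 500 = 1.25 × 10⁵.
68.2 g/L / 1.25 × 10⁵ = 5.47 × 10⁻⁴ g/L = 547 ng/mL.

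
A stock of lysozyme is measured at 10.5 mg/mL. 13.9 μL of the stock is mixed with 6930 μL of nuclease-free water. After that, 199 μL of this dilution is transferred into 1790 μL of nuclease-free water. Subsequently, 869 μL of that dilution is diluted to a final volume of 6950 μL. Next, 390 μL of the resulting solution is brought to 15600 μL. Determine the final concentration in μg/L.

6.57 μg/L

Overall dilution factor = 499.6 × 9.995 × 7.998 × 40 = 1.60 × 10⁶.
10.5 mg/mL / 1.60 × 10⁶ = 6.57 × 10⁻⁶ mg/mL = 6.57 μg/L.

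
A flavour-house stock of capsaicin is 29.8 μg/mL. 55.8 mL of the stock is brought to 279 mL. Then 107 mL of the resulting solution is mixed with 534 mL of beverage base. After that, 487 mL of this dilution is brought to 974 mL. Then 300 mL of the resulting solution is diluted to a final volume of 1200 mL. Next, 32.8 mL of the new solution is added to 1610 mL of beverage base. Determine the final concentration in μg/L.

2.48 μg/L

Overall dilution factor = 5 × 5.991 × 2 × 4 × 50.09 = 1.20 × 10⁴.
29.8 μg/mL / 1.20 × 10⁴ = 2.48 × 10⁻³ μg/mL = 2.48 μg/L.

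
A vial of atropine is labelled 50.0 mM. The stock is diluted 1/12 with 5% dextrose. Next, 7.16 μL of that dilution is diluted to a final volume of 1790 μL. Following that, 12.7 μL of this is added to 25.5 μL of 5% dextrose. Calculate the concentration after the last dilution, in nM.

Overall dilution factor = 12 × 250 × 3.008 = 9024.
50.0 mM / 9024 = 5.54 × 10⁻³ mM = 5540 nM.

5540 nM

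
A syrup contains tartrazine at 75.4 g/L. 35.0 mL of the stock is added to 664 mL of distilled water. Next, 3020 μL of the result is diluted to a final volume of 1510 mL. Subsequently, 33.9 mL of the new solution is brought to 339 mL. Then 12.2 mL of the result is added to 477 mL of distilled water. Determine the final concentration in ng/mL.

18.8 ng/mL

Overall dilution factor = 19.97 × 500 × 10 × 40.10 = 4.00 × 10⁶.
75.4 g/L / 4.00 × 10⁶ = 1.88 × 10⁻⁵ g/L = 18.8 ng/mL.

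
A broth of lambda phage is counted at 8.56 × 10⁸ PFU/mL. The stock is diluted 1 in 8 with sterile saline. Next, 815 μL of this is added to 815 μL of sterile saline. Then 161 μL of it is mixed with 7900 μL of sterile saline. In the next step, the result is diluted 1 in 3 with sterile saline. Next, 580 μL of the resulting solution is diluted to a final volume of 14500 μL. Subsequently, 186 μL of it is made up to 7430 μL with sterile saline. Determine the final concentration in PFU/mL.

357 PFU/mL

Overall dilution factor = 8 × 2 × 50.07 × 3 × 25 × 39.95 = 2.40 × 10⁶.
8.56 × 10⁸ PFU/mL / 2.40 × 10⁶ = 357 PFU/mL.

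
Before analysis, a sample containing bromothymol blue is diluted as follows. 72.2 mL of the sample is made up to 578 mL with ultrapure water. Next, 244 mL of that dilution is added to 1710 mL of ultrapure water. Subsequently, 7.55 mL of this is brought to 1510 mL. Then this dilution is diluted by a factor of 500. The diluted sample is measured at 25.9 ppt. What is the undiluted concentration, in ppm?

Overall dilution factor = 8.006 × 8.008 × 200 × 500 = 6.41 × 10⁶.
Original = 25.9 ppt × 6.41 × 10⁶ = 1.66 × 10⁸ ppt = 166 ppm.

166 ppm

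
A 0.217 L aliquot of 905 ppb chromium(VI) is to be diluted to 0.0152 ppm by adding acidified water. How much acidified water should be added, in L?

0.0152 ppm = 15.2 ppb.
V₂ = C₁V₁/C₂ = 905 × 0.217 / 15.2 = 12.9 L.
Diluent to add = V₂ − V₁ = 12.9 − 0.217 = 12.7 L.

12.7 L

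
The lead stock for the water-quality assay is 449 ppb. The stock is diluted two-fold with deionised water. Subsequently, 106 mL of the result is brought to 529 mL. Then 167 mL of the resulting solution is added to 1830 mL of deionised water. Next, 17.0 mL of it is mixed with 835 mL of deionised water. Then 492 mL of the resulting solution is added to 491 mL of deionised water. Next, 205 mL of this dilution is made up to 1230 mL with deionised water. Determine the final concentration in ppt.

6.26 ppt

Overall dilution factor = 2 × 4.991 × 11.96 × 50.12 × 1.998 × 6 = 7.17 × 10⁴.
449 ppb / 7.17 × 10⁴ = 6.26 × 10⁻³ ppb = 6.26 ppt.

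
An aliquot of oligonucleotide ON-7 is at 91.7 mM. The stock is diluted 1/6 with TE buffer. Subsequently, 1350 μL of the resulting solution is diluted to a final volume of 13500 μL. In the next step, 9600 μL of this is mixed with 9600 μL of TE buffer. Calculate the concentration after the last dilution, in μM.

764 μM

Overall dilution factor = 6 × 10 × 2 = 120.
91.7 mM / 120 = 0.764 mM = 764 μM.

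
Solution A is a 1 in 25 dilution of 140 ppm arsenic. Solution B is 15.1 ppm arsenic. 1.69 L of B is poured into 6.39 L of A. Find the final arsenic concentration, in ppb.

7590 ppb

C_A = 140 ppm / 25 = 5.60 ppm.
C_mix = (C_A·V_A + C_B·V_B)/(V_A + V_B) = (5.60×6.39 + 15.1×1.69) / 8.080 = 7.59 ppm = 7590 ppb.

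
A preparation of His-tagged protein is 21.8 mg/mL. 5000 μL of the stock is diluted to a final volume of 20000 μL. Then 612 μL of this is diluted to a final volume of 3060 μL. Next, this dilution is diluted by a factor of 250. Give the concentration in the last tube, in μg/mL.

4.36 μg/mL

Overall dilution factor = 4 × 5 × 250 = 5000.
21.8 mg/mL / 5000 = 4.36 × 10⁻³ mg/mL = 4.36 μg/mL.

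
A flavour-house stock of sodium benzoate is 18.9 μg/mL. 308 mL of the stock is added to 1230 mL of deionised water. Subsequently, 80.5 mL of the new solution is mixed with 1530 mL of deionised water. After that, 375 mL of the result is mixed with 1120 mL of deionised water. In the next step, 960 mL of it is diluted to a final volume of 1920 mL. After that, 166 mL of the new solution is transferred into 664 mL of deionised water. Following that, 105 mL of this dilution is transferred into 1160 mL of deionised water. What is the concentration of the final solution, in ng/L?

394 ng/L

Overall dilution factor = 4.994 × 20.01 × 3.987 × 2 × 5 × 12.05 = 4.80 × 10⁴.
18.9 μg/mL / 4.80 × 10⁴ = 3.94 × 10⁻⁴ μg/mL = 394 ng/L.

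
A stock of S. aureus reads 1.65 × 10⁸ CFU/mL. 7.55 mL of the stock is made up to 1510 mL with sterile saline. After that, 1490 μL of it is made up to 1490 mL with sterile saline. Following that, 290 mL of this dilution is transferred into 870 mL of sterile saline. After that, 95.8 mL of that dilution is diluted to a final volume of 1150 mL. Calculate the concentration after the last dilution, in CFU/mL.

17.2 CFU/mL

Overall dilution factor = 200 × 1000 × 4 × 12.00 = 9.60 × 10⁶.
1.65 × 10⁸ CFU/mL / 9.60 × 10⁶ = 17.2 CFU/mL.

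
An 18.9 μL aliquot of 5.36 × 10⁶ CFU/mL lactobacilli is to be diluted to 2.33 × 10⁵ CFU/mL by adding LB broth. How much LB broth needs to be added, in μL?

V₂ = C₁V₁/C₂ = 5.36 × 10⁶ × 18.9 / 2.33 × 10⁵ = 435 μL.
Diluent to add = V₂ − V₁ = 435 − 18.9 = 416 μL.

416 μL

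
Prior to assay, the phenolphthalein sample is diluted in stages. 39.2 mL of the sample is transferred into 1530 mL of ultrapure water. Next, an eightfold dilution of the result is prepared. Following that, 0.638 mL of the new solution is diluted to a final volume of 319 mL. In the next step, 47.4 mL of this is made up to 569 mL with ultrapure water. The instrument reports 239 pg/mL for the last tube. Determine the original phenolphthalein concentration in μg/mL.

Overall dilution factor = 40.03 × 8 × 500 × 12.00 = 1.92 × 10⁶.
Original = 239 pg/mL × 1.92 × 10⁶ = 4.59 × 10⁸ pg/mL = 459 μg/mL.

459 μg/mL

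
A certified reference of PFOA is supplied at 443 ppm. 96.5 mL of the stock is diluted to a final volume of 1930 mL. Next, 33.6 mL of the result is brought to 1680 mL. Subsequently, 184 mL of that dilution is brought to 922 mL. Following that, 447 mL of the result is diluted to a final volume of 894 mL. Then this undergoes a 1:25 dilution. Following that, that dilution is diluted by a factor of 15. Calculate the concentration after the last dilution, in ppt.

Overall dilution factor = 20 × 50 × 5.011 × 2 × 25 × 15 = 3.76 × 10⁶.
443 ppm / 3.76 × 10⁶ = 1.18 × 10⁻⁴ ppm = 118 ppt.

118 ppt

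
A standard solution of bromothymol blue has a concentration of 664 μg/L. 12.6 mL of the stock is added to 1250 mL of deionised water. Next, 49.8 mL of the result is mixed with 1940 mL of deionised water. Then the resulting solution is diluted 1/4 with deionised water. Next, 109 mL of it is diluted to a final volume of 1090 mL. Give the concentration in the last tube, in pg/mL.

4.15 pg/mL

Overall dilution factor = 100.2 × 39.96 × 4 × 10 = 1.60 × 10⁵.
664 μg/L / 1.60 × 10⁵ = 4.15 × 10⁻³ μg/L = 4.15 pg/mL.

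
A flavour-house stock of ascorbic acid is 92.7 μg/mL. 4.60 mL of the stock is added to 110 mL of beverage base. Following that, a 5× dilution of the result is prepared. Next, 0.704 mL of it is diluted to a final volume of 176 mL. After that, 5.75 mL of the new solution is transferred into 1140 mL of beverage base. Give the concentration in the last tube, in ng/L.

14.9 ng/L

Overall dilution factor = 24.91 × 5 × 250 × 199.3 = 6.21 × 10⁶.
92.7 μg/mL / 6.21 × 10⁶ = 1.49 × 10⁻⁵ μg/mL = 14.9 ng/L.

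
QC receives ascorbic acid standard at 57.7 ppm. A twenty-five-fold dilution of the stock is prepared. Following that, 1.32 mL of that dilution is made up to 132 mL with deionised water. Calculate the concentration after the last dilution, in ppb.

Overall dilution factor = 25 × 100 = 2500.
57.7 ppm / 2500 = 0.0231 ppm = 23.1 ppb.

23.1 ppb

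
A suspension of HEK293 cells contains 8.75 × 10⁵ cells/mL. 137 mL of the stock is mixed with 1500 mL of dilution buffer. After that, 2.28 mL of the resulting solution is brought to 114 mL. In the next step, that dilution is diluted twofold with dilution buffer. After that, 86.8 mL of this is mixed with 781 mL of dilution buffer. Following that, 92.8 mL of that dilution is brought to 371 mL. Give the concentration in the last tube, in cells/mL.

Overall dilution factor = 11.95 × 50 × 2 × 9.998 × 3.998 = 4.78 × 10⁴.
8.75 × 10⁵ cells/mL / 4.78 × 10⁴ = 18.3 cells/mL.

18.3 cells/mL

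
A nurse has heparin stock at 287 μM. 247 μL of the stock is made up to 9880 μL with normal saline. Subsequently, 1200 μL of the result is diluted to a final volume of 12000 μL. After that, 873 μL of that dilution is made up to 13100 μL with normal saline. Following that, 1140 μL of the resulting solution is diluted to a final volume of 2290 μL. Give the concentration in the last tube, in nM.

Overall dilution factor = 40 × 10 × 15.01 × 2.009 = 1.21 × 10⁴.
287 μM / 1.21 × 10⁴ = 0.0238 μM = 23.8 nM.

23.8 nM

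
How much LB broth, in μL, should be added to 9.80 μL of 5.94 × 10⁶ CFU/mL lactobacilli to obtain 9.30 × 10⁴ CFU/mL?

616 μL

V₂ = C₁V₁/C₂ = 5.94 × 10⁶ × 9.80 / 9.30 × 10⁴ = 626 μL.
Diluent to add = V₂ − V₁ = 626 − 9.80 = 616 μL.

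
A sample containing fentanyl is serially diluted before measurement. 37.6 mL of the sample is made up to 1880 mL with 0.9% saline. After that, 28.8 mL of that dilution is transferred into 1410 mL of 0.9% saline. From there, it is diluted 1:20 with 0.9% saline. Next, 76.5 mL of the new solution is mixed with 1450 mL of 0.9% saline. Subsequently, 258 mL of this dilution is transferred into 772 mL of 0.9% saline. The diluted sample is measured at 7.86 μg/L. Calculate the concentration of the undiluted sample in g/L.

Overall dilution factor = 50 × 49.96 × 20 × 19.95 × 3.992 = 3.98 × 10⁶.
Original = 7.86 μg/L × 3.98 × 10⁶ = 3.13 × 10⁷ μg/L = 31.3 g/L.

31.3 g/L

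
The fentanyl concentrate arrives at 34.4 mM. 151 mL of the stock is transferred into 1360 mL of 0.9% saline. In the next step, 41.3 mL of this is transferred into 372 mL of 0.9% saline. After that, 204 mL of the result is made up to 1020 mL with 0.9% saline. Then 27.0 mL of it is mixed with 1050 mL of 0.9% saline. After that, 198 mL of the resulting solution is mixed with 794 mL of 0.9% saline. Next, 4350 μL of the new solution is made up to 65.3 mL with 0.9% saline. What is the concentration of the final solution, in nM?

Overall dilution factor = 10.01 × 10.01 × 5 × 39.89 × 5.010 × 15.01 = 1.50 × 10⁶.
34.4 mM / 1.50 × 10⁶ = 2.29 × 10⁻⁵ mM = 22.9 nM.

22.9 nM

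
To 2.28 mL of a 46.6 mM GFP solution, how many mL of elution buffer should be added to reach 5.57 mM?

V₂ = C₁V₁/C₂ = 46.6 × 2.28 / 5.57 = 19.1 mL.
Diluent to add = V₂ − V₁ = 19.1 − 2.28 = 16.8 mL.

16.8 mL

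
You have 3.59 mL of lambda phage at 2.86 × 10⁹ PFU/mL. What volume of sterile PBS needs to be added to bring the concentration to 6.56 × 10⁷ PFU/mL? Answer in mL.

V₂ = C₁V₁/C₂ = 2.86 × 10⁹ × 3.59 / 6.56 × 10⁷ = 157 mL.
Diluent to add = V₂ − V₁ = 157 − 3.59 = 153 mL.

153 mL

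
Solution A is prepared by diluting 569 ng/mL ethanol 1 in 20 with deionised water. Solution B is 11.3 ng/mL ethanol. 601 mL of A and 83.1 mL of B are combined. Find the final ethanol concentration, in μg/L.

26.4 μg/L

C_A = 569 ng/mL / 20 = 28.4 ng/mL.
C_mix = (C_A·V_A + C_B·V_B)/(V_A + V_B) = (28.4×601 + 11.3×83.1) / 684.1 = 26.4 ng/mL = 26.4 μg/L.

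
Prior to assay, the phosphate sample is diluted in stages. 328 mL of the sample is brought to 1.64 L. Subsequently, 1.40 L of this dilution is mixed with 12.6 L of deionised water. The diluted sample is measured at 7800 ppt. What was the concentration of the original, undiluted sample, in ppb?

Overall dilution factor = 5 × 10 = 50.0.
Original = 7800 ppt × 50.0 = 3.90 × 10⁵ ppt = 390 ppb.

390 ppb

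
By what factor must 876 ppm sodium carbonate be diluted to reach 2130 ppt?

Factor = C₀/C_target = 876 ppm / 2130 ppt = 4.11 × 10⁵.

4.11 × 10⁵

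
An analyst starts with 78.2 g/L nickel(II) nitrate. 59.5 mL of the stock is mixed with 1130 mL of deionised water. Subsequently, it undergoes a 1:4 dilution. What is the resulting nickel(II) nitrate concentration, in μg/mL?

Overall dilution factor = 19.99 × 4 = 80.0.
78.2 g/L / 80.0 = 0.978 g/L = 978 μg/mL.

978 μg/mL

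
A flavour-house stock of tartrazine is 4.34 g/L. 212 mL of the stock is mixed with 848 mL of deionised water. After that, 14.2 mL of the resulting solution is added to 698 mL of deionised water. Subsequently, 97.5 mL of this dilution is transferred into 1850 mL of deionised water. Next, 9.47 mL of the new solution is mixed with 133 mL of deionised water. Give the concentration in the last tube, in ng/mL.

Overall dilution factor = 5 × 50.15 × 19.97 × 15.04 = 7.54 × 10⁴.
4.34 g/L / 7.54 × 10⁴ = 5.76 × 10⁻⁵ g/L = 57.6 ng/mL.

57.6 ng/mL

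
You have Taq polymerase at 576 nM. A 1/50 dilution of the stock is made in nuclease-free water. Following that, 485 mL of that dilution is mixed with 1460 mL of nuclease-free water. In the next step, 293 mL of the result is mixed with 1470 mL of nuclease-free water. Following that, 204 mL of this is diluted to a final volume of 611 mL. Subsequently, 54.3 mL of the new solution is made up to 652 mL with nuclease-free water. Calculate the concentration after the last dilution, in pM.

Overall dilution factor = 50 × 4.010 × 6.017 × 2.995 × 12.01 = 4.34 × 10⁴.
576 nM / 4.34 × 10⁴ = 0.0133 nM = 13.3 pM.

13.3 pM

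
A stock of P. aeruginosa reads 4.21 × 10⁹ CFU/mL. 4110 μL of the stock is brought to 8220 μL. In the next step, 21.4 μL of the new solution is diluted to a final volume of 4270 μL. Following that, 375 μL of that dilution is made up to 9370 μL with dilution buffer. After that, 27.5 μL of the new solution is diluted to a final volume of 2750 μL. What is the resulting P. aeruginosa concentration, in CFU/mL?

4220 CFU/mL

Overall dilution factor = 2 × 199.5 × 24.99 × 100 = 9.97 × 10⁵.
4.21 × 10⁹ CFU/mL / 9.97 × 10⁵ = 4220 CFU/mL.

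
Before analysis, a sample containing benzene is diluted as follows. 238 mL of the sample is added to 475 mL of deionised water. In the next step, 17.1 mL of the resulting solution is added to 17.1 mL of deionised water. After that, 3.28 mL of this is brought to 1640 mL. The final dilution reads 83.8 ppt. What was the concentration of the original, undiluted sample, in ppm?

Overall dilution factor = 2.996 × 2 × 500 = 2996.
Original = 83.8 ppt × 2996 = 2.51 × 10⁵ ppt = 0.251 ppm.

0.251 ppm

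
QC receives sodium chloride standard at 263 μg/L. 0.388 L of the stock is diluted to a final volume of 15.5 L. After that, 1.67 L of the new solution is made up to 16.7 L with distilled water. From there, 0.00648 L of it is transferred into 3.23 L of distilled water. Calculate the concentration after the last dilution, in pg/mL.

Overall dilution factor = 39.95 × 10 × 499.5 = 2.00 × 10⁵.
263 μg/L / 2.00 × 10⁵ = 1.32 × 10⁻³ μg/L = 1.32 pg/mL.

1.32 pg/mL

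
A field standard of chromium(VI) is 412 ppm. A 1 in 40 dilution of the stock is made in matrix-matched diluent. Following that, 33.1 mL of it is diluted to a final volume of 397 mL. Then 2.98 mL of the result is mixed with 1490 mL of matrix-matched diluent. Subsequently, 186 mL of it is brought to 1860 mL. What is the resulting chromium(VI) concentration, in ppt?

171 ppt

Overall dilution factor = 40 × 11.99 × 501 × 10 = 2.40 × 10⁶.
412 ppm / 2.40 × 10⁶ = 1.71 × 10⁻⁴ ppm = 171 ppt.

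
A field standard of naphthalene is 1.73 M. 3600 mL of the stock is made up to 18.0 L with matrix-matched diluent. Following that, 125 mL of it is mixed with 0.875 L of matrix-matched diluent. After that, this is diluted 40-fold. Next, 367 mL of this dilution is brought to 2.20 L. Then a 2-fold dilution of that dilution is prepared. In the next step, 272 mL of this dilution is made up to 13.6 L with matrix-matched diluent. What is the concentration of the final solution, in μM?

Overall dilution factor = 5 × 8 × 40 × 5.995 × 2 × 50 = 9.59 × 10⁵.
1.73 M / 9.59 × 10⁵ = 1.80 × 10⁻⁶ M = 1.80 μM.

1.80 μM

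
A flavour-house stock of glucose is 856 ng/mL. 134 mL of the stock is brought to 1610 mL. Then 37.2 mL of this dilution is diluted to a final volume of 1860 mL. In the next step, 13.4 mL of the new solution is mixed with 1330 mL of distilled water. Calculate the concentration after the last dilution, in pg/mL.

Overall dilution factor = 12.01 × 50 × 100.3 = 6.02 × 10⁴.
856 ng/mL / 6.02 × 10⁴ = 0.0142 ng/mL = 14.2 pg/mL.

14.2 pg/mL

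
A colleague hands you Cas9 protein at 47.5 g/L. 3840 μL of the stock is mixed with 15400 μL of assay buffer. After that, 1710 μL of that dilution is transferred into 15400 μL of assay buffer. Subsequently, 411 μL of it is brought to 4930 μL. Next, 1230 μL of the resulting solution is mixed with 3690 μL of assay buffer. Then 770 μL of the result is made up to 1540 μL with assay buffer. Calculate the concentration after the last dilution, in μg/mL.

9.87 μg/mL

Overall dilution factor = 5.010 × 10.01 × 12.00 × 4 × 2 = 4811.
47.5 g/L / 4811 = 9.87 × 10⁻³ g/L = 9.87 μg/mL.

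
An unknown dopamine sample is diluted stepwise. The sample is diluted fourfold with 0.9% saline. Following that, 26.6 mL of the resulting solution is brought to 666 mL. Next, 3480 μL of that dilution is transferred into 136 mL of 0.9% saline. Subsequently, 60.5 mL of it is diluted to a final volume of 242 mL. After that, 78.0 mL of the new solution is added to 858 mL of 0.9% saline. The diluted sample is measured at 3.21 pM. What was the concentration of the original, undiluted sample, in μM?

0.618 μM

Overall dilution factor = 4 × 25.04 × 40.08 × 4 × 12 = 1.93 × 10⁵.
Original = 3.21 pM × 1.93 × 10⁵ = 6.18 × 10⁵ pM = 0.618 μM.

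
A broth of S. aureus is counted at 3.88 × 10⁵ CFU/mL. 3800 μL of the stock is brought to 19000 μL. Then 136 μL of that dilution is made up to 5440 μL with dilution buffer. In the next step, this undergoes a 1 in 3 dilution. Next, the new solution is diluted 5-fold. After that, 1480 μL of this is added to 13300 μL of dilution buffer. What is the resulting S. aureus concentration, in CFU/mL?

13.0 CFU/mL

Overall dilution factor = 5 × 40 × 3 × 5 × 9.986 = 3.00 × 10⁴.
3.88 × 10⁵ CFU/mL / 3.00 × 10⁴ = 13.0 CFU/mL.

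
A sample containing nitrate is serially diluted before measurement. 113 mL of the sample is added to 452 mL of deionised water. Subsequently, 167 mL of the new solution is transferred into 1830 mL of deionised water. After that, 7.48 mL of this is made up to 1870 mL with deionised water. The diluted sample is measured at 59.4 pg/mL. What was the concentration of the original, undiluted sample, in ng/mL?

888 ng/mL

Overall dilution factor = 5 × 11.96 × 250 = 1.49 × 10⁴.
Original = 59.4 pg/mL × 1.49 × 10⁴ = 8.88 × 10⁵ pg/mL = 888 ng/mL.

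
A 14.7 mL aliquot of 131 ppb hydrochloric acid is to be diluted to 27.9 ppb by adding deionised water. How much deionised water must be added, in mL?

54.3 mL

V₂ = C₁V₁/C₂ = 131 × 14.7 / 27.9 = 69.0 mL.
Diluent to add = V₂ − V₁ = 69.0 − 14.7 = 54.3 mL.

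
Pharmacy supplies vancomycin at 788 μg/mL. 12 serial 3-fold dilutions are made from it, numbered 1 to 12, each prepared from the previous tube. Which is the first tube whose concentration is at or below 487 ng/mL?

Tube n has concentration 788 μg/mL / 3ⁿ.
Need 3ⁿ ≥ 788 μg/mL / 487 ng/mL = 1618, so n ≥ 6.73.
First such tube: n = 7.

tube 7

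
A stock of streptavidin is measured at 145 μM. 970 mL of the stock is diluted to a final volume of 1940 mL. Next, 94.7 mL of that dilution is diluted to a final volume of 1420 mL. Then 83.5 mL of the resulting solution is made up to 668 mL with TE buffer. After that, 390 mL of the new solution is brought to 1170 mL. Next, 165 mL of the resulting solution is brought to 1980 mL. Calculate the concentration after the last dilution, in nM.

Overall dilution factor = 2 × 14.99 × 8 × 3 × 12 = 8637.
145 μM / 8637 = 0.0168 μM = 16.8 nM.

16.8 nM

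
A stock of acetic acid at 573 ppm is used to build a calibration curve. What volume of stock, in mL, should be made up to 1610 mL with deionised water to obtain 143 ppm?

V₁ = C₂V₂/C₁ = 143 × 1610 / 573 = 402 mL.

402 mL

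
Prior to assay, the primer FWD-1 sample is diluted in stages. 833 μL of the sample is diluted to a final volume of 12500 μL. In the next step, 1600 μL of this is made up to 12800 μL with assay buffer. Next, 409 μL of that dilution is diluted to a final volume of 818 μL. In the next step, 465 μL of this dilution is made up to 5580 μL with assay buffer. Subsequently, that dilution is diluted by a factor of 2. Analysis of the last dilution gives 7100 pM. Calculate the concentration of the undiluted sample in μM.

Overall dilution factor = 15.01 × 8 × 2 × 12 × 2 = 5762.
Original = 7100 pM × 5762 = 4.09 × 10⁷ pM = 40.9 μM.

40.9 μM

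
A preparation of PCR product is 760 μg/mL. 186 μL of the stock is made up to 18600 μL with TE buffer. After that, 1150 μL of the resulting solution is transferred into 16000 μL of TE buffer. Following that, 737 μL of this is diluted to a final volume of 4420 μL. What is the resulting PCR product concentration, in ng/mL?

Overall dilution factor = 100 × 14.91 × 5.997 = 8944.
760 μg/mL / 8944 = 0.0850 μg/mL = 85.0 ng/mL.

85.0 ng/mL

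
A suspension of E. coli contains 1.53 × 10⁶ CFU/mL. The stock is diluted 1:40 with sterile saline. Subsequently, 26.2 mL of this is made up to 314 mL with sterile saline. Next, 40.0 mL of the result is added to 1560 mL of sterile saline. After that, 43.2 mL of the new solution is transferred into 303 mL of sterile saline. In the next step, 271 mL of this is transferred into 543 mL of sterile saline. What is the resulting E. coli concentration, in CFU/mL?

Overall dilution factor = 40 × 11.98 × 40 × 8.014 × 3.004 = 4.62 × 10⁵.
1.53 × 10⁶ CFU/mL / 4.62 × 10⁵ = 3.31 CFU/mL.

3.31 CFU/mL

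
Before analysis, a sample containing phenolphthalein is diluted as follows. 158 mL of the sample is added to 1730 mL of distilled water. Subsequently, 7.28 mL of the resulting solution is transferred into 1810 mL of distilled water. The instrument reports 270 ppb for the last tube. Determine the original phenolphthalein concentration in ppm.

Overall dilution factor = 11.95 × 249.6 = 2983.
Original = 270 ppb × 2983 = 8.05 × 10⁵ ppb = 805 ppm.

805 ppm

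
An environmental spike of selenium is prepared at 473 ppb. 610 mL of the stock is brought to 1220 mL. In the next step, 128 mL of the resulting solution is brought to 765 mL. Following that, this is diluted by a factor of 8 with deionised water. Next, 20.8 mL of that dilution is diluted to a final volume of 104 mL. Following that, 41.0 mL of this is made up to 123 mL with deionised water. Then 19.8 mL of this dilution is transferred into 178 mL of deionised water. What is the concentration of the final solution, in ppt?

Overall dilution factor = 2 × 5.977 × 8 × 5 × 3 × 9.990 = 1.43 × 10⁴.
473 ppb / 1.43 × 10⁴ = 0.0330 ppb = 33.0 ppt.

33.0 ppt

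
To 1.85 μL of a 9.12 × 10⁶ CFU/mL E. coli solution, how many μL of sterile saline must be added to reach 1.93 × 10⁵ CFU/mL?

85.6 μL

V₂ = C₁V₁/C₂ = 9.12 × 10⁶ × 1.85 / 1.93 × 10⁵ = 87.4 μL.
Diluent to add = V₂ − V₁ = 87.4 − 1.85 = 85.6 μL.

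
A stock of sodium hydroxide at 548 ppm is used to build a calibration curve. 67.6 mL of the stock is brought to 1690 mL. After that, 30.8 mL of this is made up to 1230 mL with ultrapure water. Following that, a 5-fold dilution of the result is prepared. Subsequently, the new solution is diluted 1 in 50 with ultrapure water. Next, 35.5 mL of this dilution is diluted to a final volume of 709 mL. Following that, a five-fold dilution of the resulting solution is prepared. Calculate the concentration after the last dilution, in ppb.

Overall dilution factor = 25 × 39.94 × 5 × 50 × 19.97 × 5 = 2.49 × 10⁷.
548 ppm / 2.49 × 10⁷ = 2.20 × 10⁻⁵ ppm = 0.0220 ppb.

0.0220 ppb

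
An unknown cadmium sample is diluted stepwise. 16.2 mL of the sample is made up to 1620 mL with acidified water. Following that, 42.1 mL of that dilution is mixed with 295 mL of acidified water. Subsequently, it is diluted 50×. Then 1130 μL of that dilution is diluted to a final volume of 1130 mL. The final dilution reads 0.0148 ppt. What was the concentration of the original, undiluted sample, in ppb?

Overall dilution factor = 100 × 8.007 × 50 × 1000 = 4.00 × 10⁷.
Original = 0.0148 ppt × 4.00 × 10⁷ = 5.93 × 10⁵ ppt = 593 ppb.

593 ppb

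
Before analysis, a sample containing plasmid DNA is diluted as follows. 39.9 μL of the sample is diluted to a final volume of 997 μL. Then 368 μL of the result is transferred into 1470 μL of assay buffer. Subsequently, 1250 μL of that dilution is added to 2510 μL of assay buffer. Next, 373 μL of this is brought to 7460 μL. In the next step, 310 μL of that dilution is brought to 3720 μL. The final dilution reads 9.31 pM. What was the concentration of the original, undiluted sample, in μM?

Overall dilution factor = 24.99 × 4.995 × 3.008 × 20 × 12 = 9.01 × 10⁴.
Original = 9.31 pM × 9.01 × 10⁴ = 8.39 × 10⁵ pM = 0.839 μM.

0.839 μM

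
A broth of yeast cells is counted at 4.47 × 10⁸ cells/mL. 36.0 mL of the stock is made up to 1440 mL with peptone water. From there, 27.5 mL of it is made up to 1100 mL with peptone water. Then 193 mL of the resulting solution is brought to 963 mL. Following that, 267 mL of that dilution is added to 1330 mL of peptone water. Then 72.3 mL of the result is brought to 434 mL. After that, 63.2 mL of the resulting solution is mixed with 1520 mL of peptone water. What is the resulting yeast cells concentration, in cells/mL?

Overall dilution factor = 40 × 40 × 4.990 × 5.981 × 6.003 × 25.05 = 7.18 × 10⁶.
4.47 × 10⁸ cells/mL / 7.18 × 10⁶ = 62.3 cells/mL.

62.3 cells/mL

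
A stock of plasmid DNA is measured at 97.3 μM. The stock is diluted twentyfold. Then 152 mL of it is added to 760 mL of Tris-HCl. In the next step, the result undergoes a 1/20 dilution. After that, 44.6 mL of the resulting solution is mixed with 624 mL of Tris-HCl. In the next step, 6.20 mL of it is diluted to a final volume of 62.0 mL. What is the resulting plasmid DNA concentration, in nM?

Overall dilution factor = 20 × 6 × 20 × 14.99 × 10 = 3.60 × 10⁵.
97.3 μM / 3.60 × 10⁵ = 2.70 × 10⁻⁴ μM = 0.270 nM.

0.270 nM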